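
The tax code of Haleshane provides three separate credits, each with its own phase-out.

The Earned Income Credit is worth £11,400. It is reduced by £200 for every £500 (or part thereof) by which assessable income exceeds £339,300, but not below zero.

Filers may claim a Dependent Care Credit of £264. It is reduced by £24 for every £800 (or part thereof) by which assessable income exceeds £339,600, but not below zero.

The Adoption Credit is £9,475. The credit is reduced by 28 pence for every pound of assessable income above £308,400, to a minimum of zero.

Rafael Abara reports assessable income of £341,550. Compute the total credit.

Earned Income Credit: income exceeds £339,300 by £2,250, which is 5 full-or-partial £500 increments; reduction = 5 × £200 = £1,000, leaving £10,400.
Dependent Care Credit: income exceeds £339,600 by £1,950, which is 3 full-or-partial £800 increments; reduction = 3 × £24 = £72, leaving £192.
Adoption Credit: 28% of the £33,150 excess over £308,400 is £9,282; credit = £9,475 − £9,282 = £193.
Total: £10,400 + £192 + £193 = £10,785.

£10,785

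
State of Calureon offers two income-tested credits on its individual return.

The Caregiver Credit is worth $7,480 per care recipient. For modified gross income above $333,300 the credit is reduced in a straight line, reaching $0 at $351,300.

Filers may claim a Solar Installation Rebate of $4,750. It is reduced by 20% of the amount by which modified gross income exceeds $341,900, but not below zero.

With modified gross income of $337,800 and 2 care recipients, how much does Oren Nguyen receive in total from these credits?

Caregiver Credit: base = 2 × $7,480 = $14,960. $337,800 is $4,500 into a $18,000 phase-out range, leaving 13,500/18,000 of the credit: $14,960 × 13,500/18,000 = $11,220.
Solar Installation Rebate: $337,800 is at or below the $341,900 threshold, so the full $4,750 applies.
Total: $11,220 + $4,750 = $15,970.

$15,970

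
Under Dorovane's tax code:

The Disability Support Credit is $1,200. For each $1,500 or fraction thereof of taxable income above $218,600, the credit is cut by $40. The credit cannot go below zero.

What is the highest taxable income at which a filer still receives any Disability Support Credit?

$262,100

After 29 increments the reduction is 29 × $40 = $1,160, leaving $40; one more increment wipes it out. Increment 29 ends at excess 29 × $1,500 = $43,500, so the highest qualifying income is $218,600 + $43,500 = $262,100.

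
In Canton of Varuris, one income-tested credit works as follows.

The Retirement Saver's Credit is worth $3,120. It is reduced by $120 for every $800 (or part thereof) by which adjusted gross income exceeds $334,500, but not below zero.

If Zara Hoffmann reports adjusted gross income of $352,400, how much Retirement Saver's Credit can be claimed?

Retirement Saver's Credit: income exceeds $334,500 by $17,900, which is 23 full-or-partial $800 increments; reduction = 23 × $120 = $2,760, leaving $360.

$360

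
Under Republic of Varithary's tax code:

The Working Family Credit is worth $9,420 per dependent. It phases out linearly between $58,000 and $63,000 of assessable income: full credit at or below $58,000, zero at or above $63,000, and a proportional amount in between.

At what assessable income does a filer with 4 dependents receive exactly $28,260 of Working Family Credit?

Full credit = 4 × $9,420 = $37,680.
$28,260 is 28,260/37,680 of the full $37,680, so 9,420/37,680 of the $5,000 range has been used: income = $58,000 + $5,000 × 9,420/37,680 = $59,250.

$59,250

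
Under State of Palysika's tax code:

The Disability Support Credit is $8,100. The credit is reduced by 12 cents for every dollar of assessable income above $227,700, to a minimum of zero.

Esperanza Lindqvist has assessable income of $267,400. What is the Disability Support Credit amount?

Disability Support Credit: 12% of the $39,700 excess over $227,700 is $4,764; credit = $8,100 − $4,764 = $3,336.

$3,336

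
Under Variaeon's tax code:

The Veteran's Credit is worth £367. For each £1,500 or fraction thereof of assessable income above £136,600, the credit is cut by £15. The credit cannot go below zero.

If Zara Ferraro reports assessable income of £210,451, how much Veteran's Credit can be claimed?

Veteran's Credit: income exceeds £136,600 by £73,851 → 50 increments × £15 = £750 ≥ base, so the credit is £0.

£0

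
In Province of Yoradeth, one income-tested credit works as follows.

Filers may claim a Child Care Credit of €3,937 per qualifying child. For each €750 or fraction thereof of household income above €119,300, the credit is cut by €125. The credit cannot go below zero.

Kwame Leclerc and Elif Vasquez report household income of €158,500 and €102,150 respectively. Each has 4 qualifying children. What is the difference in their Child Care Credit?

Kwame (€158,500): Child Care Credit: base = 4 × €3,937 = €15,748. income exceeds €119,300 by €39,200, which is 53 full-or-partial €750 increments; reduction = 53 × €125 = €6,625, leaving €9,123.
Elif (€102,150): Child Care Credit: base = 4 × €3,937 = €15,748. €102,150 is at or below the €119,300 threshold, so the full €15,748 applies.
Difference: |€9,123 − €15,748| = €6,625.

€6,625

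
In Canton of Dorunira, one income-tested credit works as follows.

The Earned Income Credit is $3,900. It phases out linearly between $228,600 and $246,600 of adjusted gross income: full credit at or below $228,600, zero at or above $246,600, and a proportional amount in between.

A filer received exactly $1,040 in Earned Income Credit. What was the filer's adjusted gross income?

$241,800

$1,040 is 1,040/3,900 of the full $3,900, so 2,860/3,900 of the $18,000 range has been used: income = $228,600 + $18,000 × 2,860/3,900 = $241,800.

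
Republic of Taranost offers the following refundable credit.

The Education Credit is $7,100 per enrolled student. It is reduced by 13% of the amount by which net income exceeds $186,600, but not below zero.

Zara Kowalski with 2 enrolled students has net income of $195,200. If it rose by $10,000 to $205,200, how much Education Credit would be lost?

At $195,200 — base = 2 × $7,100 = $14,200. 13% of the $8,600 excess over $186,600 is $1,118; credit = $14,200 − $1,118 = $13,082.
At $205,200 — base = 2 × $7,100 = $14,200. 13% of the $18,600 excess over $186,600 is $2,418; credit = $14,200 − $2,418 = $11,782.
Lost: $13,082 − $11,782 = $1,300.

$1,300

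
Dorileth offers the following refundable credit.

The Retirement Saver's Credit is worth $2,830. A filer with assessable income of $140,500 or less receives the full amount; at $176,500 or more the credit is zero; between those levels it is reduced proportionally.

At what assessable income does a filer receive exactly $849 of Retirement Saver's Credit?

$849 is 849/2,830 of the full $2,830, so 1,981/2,830 of the $36,000 range has been used: income = $140,500 + $36,000 × 1,981/2,830 = $165,700.

$165,700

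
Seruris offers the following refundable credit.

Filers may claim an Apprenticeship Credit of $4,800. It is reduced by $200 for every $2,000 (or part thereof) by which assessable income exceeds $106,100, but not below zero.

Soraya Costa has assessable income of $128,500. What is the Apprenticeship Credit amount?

$2,400

Apprenticeship Credit: income exceeds $106,100 by $22,400, which is 12 full-or-partial $2,000 increments; reduction = 12 × $200 = $2,400, leaving $2,400.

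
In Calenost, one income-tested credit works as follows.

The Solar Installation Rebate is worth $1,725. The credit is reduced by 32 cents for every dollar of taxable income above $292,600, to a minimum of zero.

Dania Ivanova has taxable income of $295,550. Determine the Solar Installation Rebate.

Solar Installation Rebate: 32% of the $2,950 excess over $292,600 is $944; credit = $1,725 − $944 = $781.

$781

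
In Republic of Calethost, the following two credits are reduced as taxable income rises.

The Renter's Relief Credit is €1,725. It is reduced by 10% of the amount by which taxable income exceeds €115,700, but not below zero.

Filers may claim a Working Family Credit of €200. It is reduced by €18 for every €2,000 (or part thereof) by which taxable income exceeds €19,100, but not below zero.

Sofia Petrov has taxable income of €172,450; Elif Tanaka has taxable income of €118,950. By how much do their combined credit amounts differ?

€1,400

Sofia (€172,450): Renter's Relief Credit: 10% of the €56,750 excess over €115,700 is €5,675 ≥ base, so the credit is €0. Working Family Credit: income exceeds €19,100 by €153,350 → 77 increments × €18 = €1,386 ≥ base, so the credit is €0. total €0 + €0 = €0
Elif (€118,950): Renter's Relief Credit: 10% of the €3,250 excess over €115,700 is €325; credit = €1,725 − €325 = €1,400. Working Family Credit: income exceeds €19,100 by €99,850 → 50 increments × €18 = €900 ≥ base, so the credit is €0. total €1,400 + €0 = €1,400
Difference: |€0 − €1,400| = €1,400.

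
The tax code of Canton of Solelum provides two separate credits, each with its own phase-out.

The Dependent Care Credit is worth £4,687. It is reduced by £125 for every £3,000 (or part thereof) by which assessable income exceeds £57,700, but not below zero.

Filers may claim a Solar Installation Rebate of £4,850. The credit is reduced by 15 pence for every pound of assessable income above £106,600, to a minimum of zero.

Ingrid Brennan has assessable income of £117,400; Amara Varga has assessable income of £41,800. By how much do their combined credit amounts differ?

Ingrid (£117,400): Dependent Care Credit: income exceeds £57,700 by £59,700, which is 20 full-or-partial £3,000 increments; reduction = 20 × £125 = £2,500, leaving £2,187. Solar Installation Rebate: 15% of the £10,800 excess over £106,600 is £1,620; credit = £4,850 − £1,620 = £3,230. total £2,187 + £3,230 = £5,417
Amara (£41,800): Dependent Care Credit: £41,800 is at or below the £57,700 threshold, so the full £4,687 applies. Solar Installation Rebate: £41,800 is at or below the £106,600 threshold, so the full £4,850 applies. total £4,687 + £4,850 = £9,537
Difference: |£5,417 − £9,537| = £4,120.

£4,120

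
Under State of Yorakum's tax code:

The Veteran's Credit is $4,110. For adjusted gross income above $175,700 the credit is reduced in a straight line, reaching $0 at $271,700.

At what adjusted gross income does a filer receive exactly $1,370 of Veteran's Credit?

$1,370 is 1,370/4,110 of the full $4,110, so 2,740/4,110 of the $96,000 range has been used: income = $175,700 + $96,000 × 2,740/4,110 = $239,700.

$239,700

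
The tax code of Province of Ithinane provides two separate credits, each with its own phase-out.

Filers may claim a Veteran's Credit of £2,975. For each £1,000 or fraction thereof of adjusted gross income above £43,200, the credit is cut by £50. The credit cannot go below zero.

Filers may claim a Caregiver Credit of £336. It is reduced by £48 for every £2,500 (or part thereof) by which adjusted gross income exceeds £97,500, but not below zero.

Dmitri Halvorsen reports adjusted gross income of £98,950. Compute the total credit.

Veteran's Credit: income exceeds £43,200 by £55,750, which is 56 full-or-partial £1,000 increments; reduction = 56 × £50 = £2,800, leaving £175.
Caregiver Credit: income exceeds £97,500 by £1,450, which is 1 full-or-partial £2,500 increment; reduction = 1 × £48 = £48, leaving £288.
Total: £175 + £288 = £463.

£463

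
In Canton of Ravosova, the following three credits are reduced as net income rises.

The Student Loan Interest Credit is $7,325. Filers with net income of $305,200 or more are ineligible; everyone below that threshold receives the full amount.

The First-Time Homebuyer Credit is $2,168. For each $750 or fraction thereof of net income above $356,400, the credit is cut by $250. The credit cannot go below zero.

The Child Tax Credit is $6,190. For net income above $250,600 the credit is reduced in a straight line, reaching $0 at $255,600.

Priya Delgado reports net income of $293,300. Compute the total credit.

$9,493

Student Loan Interest Credit: $293,300 is below the $305,200 cutoff, so the full $7,325 applies.
First-Time Homebuyer Credit: $293,300 is at or below the $356,400 threshold, so the full $2,168 applies.
Child Tax Credit: $293,300 is at or above $255,600, so the credit is $0.
Total: $7,325 + $2,168 + $0 = $9,493.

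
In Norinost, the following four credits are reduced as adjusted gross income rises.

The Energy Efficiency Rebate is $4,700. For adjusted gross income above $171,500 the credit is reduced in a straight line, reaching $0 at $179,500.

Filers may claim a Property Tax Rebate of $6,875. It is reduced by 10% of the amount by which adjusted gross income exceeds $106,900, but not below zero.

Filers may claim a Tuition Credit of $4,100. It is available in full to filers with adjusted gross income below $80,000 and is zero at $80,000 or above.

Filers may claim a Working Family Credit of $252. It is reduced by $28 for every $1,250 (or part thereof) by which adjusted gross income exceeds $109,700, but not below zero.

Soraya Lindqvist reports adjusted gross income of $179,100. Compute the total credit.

Energy Efficiency Rebate: $179,100 is $7,600 into a $8,000 phase-out range, leaving 400/8,000 of the credit: $4,700 × 400/8,000 = $235.
Property Tax Rebate: 10% of the $72,200 excess over $106,900 is $7,220 ≥ base, so the credit is $0.
Tuition Credit: $179,100 meets or exceeds the $80,000 cutoff, so the credit is $0.
Working Family Credit: income exceeds $109,700 by $69,400 → 56 increments × $28 = $1,568 ≥ base, so the credit is $0.
Total: $235 + $0 + $0 + $0 = $235.

$235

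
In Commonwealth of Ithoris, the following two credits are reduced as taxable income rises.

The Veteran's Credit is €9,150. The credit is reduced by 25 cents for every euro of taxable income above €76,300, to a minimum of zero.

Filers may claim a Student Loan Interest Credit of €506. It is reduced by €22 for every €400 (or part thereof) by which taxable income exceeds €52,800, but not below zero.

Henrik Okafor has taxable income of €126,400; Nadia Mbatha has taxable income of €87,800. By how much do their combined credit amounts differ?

Henrik (€126,400): Veteran's Credit: 25% of the €50,100 excess over €76,300 is €12,525 ≥ base, so the credit is €0. Student Loan Interest Credit: income exceeds €52,800 by €73,600 → 184 increments × €22 = €4,048 ≥ base, so the credit is €0. total €0 + €0 = €0
Nadia (€87,800): Veteran's Credit: 25% of the €11,500 excess over €76,300 is €2,875; credit = €9,150 − €2,875 = €6,275. Student Loan Interest Credit: income exceeds €52,800 by €35,000 → 88 increments × €22 = €1,936 ≥ base, so the credit is €0. total €6,275 + €0 = €6,275
Difference: |€0 − €6,275| = €6,275.

€6,275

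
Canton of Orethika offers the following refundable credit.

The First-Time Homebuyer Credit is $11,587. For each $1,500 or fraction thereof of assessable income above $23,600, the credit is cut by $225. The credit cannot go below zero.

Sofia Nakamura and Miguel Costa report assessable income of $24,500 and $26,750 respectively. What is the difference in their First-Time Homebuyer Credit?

Sofia ($24,500): First-Time Homebuyer Credit: income exceeds $23,600 by $900, which is 1 full-or-partial $1,500 increment; reduction = 1 × $225 = $225, leaving $11,362.
Miguel ($26,750): First-Time Homebuyer Credit: income exceeds $23,600 by $3,150, which is 3 full-or-partial $1,500 increments; reduction = 3 × $225 = $675, leaving $10,912.
Difference: |$11,362 − $10,912| = $450.

$450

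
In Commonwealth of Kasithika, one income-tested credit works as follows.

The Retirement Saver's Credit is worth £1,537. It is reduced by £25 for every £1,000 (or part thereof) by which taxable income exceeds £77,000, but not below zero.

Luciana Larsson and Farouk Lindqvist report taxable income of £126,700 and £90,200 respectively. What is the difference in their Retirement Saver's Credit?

£900

Luciana (£126,700): Retirement Saver's Credit: income exceeds £77,000 by £49,700, which is 50 full-or-partial £1,000 increments; reduction = 50 × £25 = £1,250, leaving £287.
Farouk (£90,200): Retirement Saver's Credit: income exceeds £77,000 by £13,200, which is 14 full-or-partial £1,000 increments; reduction = 14 × £25 = £350, leaving £1,187.
Difference: |£287 − £1,187| = £900.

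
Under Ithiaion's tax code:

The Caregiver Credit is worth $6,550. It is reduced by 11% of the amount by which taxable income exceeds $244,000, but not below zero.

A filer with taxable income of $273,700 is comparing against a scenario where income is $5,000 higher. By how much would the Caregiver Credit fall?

$550

At $273,700 — 11% of the $29,700 excess over $244,000 is $3,267; credit = $6,550 − $3,267 = $3,283.
At $278,700 — 11% of the $34,700 excess over $244,000 is $3,817; credit = $6,550 − $3,817 = $2,733.
Lost: $3,283 − $2,733 = $550.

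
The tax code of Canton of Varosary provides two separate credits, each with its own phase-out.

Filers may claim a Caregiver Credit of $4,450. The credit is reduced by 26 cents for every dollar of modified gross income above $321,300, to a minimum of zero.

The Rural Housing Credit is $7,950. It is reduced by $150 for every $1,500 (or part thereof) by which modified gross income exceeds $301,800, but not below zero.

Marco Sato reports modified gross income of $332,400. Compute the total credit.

$6,364

Caregiver Credit: 26% of the $11,100 excess over $321,300 is $2,886; credit = $4,450 − $2,886 = $1,564.
Rural Housing Credit: income exceeds $301,800 by $30,600, which is 21 full-or-partial $1,500 increments; reduction = 21 × $150 = $3,150, leaving $4,800.
Total: $1,564 + $4,800 = $6,364.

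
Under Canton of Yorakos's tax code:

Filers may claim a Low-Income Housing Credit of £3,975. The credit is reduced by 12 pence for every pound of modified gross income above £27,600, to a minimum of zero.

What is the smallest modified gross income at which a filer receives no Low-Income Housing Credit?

£60,725

The credit falls by 12% of each pound above £27,600, so it reaches zero when the excess is £3,975 / 12% = £33,125: income = £27,600 + £33,125 = £60,725.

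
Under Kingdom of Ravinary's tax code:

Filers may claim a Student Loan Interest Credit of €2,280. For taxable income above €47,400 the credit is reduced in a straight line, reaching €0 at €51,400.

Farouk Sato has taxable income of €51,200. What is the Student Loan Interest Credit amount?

€114

Student Loan Interest Credit: €51,200 is €3,800 into a €4,000 phase-out range, leaving 200/4,000 of the credit: €2,280 × 200/4,000 = €114.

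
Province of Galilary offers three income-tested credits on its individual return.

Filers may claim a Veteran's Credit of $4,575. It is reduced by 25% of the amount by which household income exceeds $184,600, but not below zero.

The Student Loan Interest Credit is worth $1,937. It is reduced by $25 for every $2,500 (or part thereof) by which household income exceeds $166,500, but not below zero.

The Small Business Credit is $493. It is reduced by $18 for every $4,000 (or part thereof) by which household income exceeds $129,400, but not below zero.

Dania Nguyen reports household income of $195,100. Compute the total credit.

$3,774

Veteran's Credit: 25% of the $10,500 excess over $184,600 is $2,625; credit = $4,575 − $2,625 = $1,950.
Student Loan Interest Credit: income exceeds $166,500 by $28,600, which is 12 full-or-partial $2,500 increments; reduction = 12 × $25 = $300, leaving $1,637.
Small Business Credit: income exceeds $129,400 by $65,700, which is 17 full-or-partial $4,000 increments; reduction = 17 × $18 = $306, leaving $187.
Total: $1,950 + $1,637 + $187 = $3,774.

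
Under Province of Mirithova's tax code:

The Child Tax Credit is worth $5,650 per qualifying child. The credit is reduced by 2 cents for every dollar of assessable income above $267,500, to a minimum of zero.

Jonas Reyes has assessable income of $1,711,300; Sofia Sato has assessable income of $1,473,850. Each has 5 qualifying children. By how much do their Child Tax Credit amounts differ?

$4,123

Jonas ($1,711,300): Child Tax Credit: base = 5 × $5,650 = $28,250. 2% of the $1,443,800 excess over $267,500 is $28,876 ≥ base, so the credit is $0.
Sofia ($1,473,850): Child Tax Credit: base = 5 × $5,650 = $28,250. 2% of the $1,206,350 excess over $267,500 is $24,127; credit = $28,250 − $24,127 = $4,123.
Difference: |$0 − $4,123| = $4,123.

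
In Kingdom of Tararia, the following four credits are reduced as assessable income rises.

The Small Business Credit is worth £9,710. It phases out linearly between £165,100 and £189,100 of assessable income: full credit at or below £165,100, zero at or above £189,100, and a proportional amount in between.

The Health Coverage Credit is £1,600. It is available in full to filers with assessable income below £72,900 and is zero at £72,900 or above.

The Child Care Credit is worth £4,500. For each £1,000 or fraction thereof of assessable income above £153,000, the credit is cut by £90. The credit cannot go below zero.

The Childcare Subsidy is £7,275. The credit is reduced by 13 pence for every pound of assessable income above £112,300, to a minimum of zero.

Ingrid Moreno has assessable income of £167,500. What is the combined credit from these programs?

Small Business Credit: £167,500 is £2,400 into a £24,000 phase-out range, leaving 21,600/24,000 of the credit: £9,710 × 21,600/24,000 = £8,739.
Health Coverage Credit: £167,500 meets or exceeds the £72,900 cutoff, so the credit is £0.
Child Care Credit: income exceeds £153,000 by £14,500, which is 15 full-or-partial £1,000 increments; reduction = 15 × £90 = £1,350, leaving £3,150.
Childcare Subsidy: 13% of the £55,200 excess over £112,300 is £7,176; credit = £7,275 − £7,176 = £99.
Total: £8,739 + £0 + £3,150 + £99 = £11,988.

£11,988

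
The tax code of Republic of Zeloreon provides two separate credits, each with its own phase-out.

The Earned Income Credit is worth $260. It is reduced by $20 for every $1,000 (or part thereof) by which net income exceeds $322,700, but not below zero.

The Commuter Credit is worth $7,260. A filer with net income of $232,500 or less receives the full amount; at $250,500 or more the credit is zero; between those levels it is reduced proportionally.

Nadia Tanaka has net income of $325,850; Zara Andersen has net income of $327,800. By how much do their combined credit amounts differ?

$40

Nadia ($325,850): Earned Income Credit: income exceeds $322,700 by $3,150, which is 4 full-or-partial $1,000 increments; reduction = 4 × $20 = $80, leaving $180. Commuter Credit: $325,850 is at or above $250,500, so the credit is $0. total $180 + $0 = $180
Zara ($327,800): Earned Income Credit: income exceeds $322,700 by $5,100, which is 6 full-or-partial $1,000 increments; reduction = 6 × $20 = $120, leaving $140. Commuter Credit: $327,800 is at or above $250,500, so the credit is $0. total $140 + $0 = $140
Difference: |$180 − $140| = $40.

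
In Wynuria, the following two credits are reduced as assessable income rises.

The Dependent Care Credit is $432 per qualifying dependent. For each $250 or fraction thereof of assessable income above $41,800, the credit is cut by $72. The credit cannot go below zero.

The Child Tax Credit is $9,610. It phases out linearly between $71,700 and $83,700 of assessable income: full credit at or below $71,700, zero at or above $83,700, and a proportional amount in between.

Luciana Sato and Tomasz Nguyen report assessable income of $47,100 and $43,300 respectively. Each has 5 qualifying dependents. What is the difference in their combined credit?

Luciana ($47,100): Dependent Care Credit: base = 5 × $432 = $2,160. income exceeds $41,800 by $5,300, which is 22 full-or-partial $250 increments; reduction = 22 × $72 = $1,584, leaving $576. Child Tax Credit: $47,100 is at or below the $71,700 threshold, so the full $9,610 applies. total $576 + $9,610 = $10,186
Tomasz ($43,300): Dependent Care Credit: base = 5 × $432 = $2,160. income exceeds $41,800 by $1,500, which is 6 full-or-partial $250 increments; reduction = 6 × $72 = $432, leaving $1,728. Child Tax Credit: $43,300 is at or below the $71,700 threshold, so the full $9,610 applies. total $1,728 + $9,610 = $11,338
Difference: |$10,186 − $11,338| = $1,152.

$1,152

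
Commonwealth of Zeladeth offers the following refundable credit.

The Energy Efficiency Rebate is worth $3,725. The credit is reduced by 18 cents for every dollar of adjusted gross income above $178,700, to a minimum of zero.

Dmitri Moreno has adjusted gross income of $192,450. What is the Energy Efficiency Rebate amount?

$1,250

Energy Efficiency Rebate: 18% of the $13,750 excess over $178,700 is $2,475; credit = $3,725 − $2,475 = $1,250.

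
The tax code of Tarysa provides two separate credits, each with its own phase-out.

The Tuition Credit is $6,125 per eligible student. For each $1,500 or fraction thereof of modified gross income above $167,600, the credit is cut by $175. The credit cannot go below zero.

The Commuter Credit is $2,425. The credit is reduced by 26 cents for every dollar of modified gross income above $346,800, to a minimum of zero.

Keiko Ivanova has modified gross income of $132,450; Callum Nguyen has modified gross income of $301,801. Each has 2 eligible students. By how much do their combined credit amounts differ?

$12,250

Keiko ($132,450): Tuition Credit: base = 2 × $6,125 = $12,250. $132,450 is at or below the $167,600 threshold, so the full $12,250 applies. Commuter Credit: $132,450 is at or below the $346,800 threshold, so the full $2,425 applies. total $12,250 + $2,425 = $14,675
Callum ($301,801): Tuition Credit: base = 2 × $6,125 = $12,250. income exceeds $167,600 by $134,201 → 90 increments × $175 = $15,750 ≥ base, so the credit is $0. Commuter Credit: $301,801 is at or below the $346,800 threshold, so the full $2,425 applies. total $0 + $2,425 = $2,425
Difference: |$14,675 − $2,425| = $12,250.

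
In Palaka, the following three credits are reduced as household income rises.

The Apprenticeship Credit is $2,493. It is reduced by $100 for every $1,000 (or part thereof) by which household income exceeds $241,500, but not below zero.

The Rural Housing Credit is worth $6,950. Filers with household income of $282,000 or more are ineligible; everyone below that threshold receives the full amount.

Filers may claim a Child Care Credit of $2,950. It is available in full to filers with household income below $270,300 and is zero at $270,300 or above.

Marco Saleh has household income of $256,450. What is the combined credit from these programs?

Apprenticeship Credit: income exceeds $241,500 by $14,950, which is 15 full-or-partial $1,000 increments; reduction = 15 × $100 = $1,500, leaving $993.
Rural Housing Credit: $256,450 is below the $282,000 cutoff, so the full $6,950 applies.
Child Care Credit: $256,450 is below the $270,300 cutoff, so the full $2,950 applies.
Total: $993 + $6,950 + $2,950 = $10,893.

$10,893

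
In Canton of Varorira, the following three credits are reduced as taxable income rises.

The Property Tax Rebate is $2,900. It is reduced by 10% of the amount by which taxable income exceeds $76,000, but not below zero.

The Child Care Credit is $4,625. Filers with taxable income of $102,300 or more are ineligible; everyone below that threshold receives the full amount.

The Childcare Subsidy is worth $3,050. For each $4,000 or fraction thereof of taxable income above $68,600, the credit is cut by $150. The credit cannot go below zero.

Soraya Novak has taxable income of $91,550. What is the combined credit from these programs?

$8,120

Property Tax Rebate: 10% of the $15,550 excess over $76,000 is $1,555; credit = $2,900 − $1,555 = $1,345.
Child Care Credit: $91,550 is below the $102,300 cutoff, so the full $4,625 applies.
Childcare Subsidy: income exceeds $68,600 by $22,950, which is 6 full-or-partial $4,000 increments; reduction = 6 × $150 = $900, leaving $2,150.
Total: $1,345 + $4,625 + $2,150 = $8,120.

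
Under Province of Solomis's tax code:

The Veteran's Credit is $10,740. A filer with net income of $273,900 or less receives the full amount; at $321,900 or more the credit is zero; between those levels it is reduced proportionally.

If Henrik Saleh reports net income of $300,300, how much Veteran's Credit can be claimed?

Veteran's Credit: $300,300 is $26,400 into a $48,000 phase-out range, leaving 21,600/48,000 of the credit: $10,740 × 21,600/48,000 = $4,833.

$4,833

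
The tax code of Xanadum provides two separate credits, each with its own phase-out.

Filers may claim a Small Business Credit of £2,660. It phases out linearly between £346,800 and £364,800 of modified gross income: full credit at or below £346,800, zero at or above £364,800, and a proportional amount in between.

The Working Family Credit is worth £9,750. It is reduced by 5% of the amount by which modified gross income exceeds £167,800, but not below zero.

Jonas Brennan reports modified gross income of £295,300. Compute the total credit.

£6,035

Small Business Credit: £295,300 is at or below the £346,800 threshold, so the full £2,660 applies.
Working Family Credit: 5% of the £127,500 excess over £167,800 is £6,375; credit = £9,750 − £6,375 = £3,375.
Total: £2,660 + £3,375 = £6,035.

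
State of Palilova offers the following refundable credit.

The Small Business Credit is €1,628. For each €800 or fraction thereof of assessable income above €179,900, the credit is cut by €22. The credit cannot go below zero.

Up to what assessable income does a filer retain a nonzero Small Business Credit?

After 73 increments the reduction is 73 × €22 = €1,606, leaving €22; one more increment wipes it out. Increment 73 ends at excess 73 × €800 = €58,400, so the highest qualifying income is €179,900 + €58,400 = €238,300.

€238,300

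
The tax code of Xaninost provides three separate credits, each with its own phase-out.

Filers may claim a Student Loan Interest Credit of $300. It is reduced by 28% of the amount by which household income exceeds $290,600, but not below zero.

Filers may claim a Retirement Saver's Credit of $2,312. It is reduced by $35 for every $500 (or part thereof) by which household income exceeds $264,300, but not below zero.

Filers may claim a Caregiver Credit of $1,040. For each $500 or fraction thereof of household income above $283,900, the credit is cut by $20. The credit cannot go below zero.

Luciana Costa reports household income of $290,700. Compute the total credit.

Student Loan Interest Credit: 28% of the $100 excess over $290,600 is $28; credit = $300 − $28 = $272.
Retirement Saver's Credit: income exceeds $264,300 by $26,400, which is 53 full-or-partial $500 increments; reduction = 53 × $35 = $1,855, leaving $457.
Caregiver Credit: income exceeds $283,900 by $6,800, which is 14 full-or-partial $500 increments; reduction = 14 × $20 = $280, leaving $760.
Total: $272 + $457 + $760 = $1,489.

$1,489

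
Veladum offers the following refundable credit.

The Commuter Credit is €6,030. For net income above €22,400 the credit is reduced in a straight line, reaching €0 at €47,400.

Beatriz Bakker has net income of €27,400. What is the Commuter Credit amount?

€4,824

Commuter Credit: €27,400 is €5,000 into a €25,000 phase-out range, leaving 20,000/25,000 of the credit: €6,030 × 20,000/25,000 = €4,824.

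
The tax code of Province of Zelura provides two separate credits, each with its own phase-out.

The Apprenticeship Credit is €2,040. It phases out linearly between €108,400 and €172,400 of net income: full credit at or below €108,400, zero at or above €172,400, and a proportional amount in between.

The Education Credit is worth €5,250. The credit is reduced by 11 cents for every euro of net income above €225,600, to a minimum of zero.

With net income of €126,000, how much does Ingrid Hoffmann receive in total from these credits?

€6,729

Apprenticeship Credit: €126,000 is €17,600 into a €64,000 phase-out range, leaving 46,400/64,000 of the credit: €2,040 × 46,400/64,000 = €1,479.
Education Credit: €126,000 is at or below the €225,600 threshold, so the full €5,250 applies.
Total: €1,479 + €5,250 = €6,729.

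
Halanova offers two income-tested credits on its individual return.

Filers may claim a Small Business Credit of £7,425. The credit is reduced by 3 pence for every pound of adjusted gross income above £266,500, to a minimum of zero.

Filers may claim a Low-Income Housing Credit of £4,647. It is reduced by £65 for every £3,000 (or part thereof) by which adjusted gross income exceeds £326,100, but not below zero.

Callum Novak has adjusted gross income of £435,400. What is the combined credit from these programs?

Small Business Credit: 3% of the £168,900 excess over £266,500 is £5,067; credit = £7,425 − £5,067 = £2,358.
Low-Income Housing Credit: income exceeds £326,100 by £109,300, which is 37 full-or-partial £3,000 increments; reduction = 37 × £65 = £2,405, leaving £2,242.
Total: £2,358 + £2,242 = £4,600.

£4,600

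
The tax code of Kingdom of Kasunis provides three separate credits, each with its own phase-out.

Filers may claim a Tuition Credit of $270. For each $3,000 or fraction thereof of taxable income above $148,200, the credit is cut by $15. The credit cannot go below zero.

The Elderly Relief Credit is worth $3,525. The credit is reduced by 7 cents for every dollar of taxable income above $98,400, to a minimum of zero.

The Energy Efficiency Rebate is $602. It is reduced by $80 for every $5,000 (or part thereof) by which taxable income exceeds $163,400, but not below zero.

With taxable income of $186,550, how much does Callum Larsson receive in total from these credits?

Tuition Credit: income exceeds $148,200 by $38,350, which is 13 full-or-partial $3,000 increments; reduction = 13 × $15 = $195, leaving $75.
Elderly Relief Credit: 7% of the $88,150 excess over $98,400 is $6,170.50 ≥ base, so the credit is $0.
Energy Efficiency Rebate: income exceeds $163,400 by $23,150, which is 5 full-or-partial $5,000 increments; reduction = 5 × $80 = $400, leaving $202.
Total: $75 + $0 + $202 = $277.

$277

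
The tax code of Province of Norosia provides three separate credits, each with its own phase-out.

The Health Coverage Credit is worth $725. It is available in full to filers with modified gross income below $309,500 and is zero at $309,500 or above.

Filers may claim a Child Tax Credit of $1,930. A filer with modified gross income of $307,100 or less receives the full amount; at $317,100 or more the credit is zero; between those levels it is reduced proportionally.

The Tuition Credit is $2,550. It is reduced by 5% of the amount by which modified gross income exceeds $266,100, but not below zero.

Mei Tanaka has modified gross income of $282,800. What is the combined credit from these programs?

$4,370

Health Coverage Credit: $282,800 is below the $309,500 cutoff, so the full $725 applies.
Child Tax Credit: $282,800 is at or below the $307,100 threshold, so the full $1,930 applies.
Tuition Credit: 5% of the $16,700 excess over $266,100 is $835; credit = $2,550 − $835 = $1,715.
Total: $725 + $1,930 + $1,715 = $4,370.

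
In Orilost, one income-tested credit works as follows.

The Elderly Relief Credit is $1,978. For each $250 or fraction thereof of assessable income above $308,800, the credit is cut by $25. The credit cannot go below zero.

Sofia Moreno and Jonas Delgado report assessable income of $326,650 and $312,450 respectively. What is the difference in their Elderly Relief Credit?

Sofia ($326,650): Elderly Relief Credit: income exceeds $308,800 by $17,850, which is 72 full-or-partial $250 increments; reduction = 72 × $25 = $1,800, leaving $178.
Jonas ($312,450): Elderly Relief Credit: income exceeds $308,800 by $3,650, which is 15 full-or-partial $250 increments; reduction = 15 × $25 = $375, leaving $1,603.
Difference: |$178 − $1,603| = $1,425.

$1,425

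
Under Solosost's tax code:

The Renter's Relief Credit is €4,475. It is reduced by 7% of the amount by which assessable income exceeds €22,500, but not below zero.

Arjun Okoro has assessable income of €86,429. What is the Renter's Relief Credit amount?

€0

Renter's Relief Credit: 7% of the €63,929 excess over €22,500 is €4,475.03 ≥ base, so the credit is €0.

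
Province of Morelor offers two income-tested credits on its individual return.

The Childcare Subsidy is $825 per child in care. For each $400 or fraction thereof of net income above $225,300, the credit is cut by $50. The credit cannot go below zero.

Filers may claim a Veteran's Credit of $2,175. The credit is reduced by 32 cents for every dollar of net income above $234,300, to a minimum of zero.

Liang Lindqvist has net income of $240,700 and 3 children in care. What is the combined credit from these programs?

Childcare Subsidy: base = 3 × $825 = $2,475. income exceeds $225,300 by $15,400, which is 39 full-or-partial $400 increments; reduction = 39 × $50 = $1,950, leaving $525.
Veteran's Credit: 32% of the $6,400 excess over $234,300 is $2,048; credit = $2,175 − $2,048 = $127.
Total: $525 + $127 = $652.

$652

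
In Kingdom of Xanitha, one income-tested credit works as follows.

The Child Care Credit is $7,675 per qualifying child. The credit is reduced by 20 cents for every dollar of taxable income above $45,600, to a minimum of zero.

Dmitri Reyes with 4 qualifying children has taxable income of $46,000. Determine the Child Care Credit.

$30,620

Child Care Credit: base = 4 × $7,675 = $30,700. 20% of the $400 excess over $45,600 is $80; credit = $30,700 − $80 = $30,620.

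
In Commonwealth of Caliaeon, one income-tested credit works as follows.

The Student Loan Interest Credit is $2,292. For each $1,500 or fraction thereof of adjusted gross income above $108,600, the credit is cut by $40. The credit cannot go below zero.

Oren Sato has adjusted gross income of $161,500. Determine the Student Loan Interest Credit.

$852

Student Loan Interest Credit: income exceeds $108,600 by $52,900, which is 36 full-or-partial $1,500 increments; reduction = 36 × $40 = $1,440, leaving $852.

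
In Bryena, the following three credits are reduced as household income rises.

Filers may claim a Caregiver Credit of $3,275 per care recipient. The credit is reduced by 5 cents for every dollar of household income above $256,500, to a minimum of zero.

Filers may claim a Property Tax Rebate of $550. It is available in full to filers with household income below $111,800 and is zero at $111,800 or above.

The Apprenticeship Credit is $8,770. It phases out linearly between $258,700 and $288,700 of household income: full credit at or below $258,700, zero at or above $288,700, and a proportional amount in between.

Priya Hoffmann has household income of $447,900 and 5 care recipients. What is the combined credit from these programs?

$6,805

Caregiver Credit: base = 5 × $3,275 = $16,375. 5% of the $191,400 excess over $256,500 is $9,570; credit = $16,375 − $9,570 = $6,805.
Property Tax Rebate: $447,900 meets or exceeds the $111,800 cutoff, so the credit is $0.
Apprenticeship Credit: $447,900 is at or above $288,700, so the credit is $0.
Total: $6,805 + $0 + $0 = $6,805.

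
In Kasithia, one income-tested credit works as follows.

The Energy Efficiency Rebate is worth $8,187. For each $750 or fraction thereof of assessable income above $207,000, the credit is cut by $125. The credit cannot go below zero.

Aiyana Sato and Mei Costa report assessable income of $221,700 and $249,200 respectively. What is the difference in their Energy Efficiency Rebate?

Aiyana ($221,700): Energy Efficiency Rebate: income exceeds $207,000 by $14,700, which is 20 full-or-partial $750 increments; reduction = 20 × $125 = $2,500, leaving $5,687.
Mei ($249,200): Energy Efficiency Rebate: income exceeds $207,000 by $42,200, which is 57 full-or-partial $750 increments; reduction = 57 × $125 = $7,125, leaving $1,062.
Difference: |$5,687 − $1,062| = $4,625.

$4,625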